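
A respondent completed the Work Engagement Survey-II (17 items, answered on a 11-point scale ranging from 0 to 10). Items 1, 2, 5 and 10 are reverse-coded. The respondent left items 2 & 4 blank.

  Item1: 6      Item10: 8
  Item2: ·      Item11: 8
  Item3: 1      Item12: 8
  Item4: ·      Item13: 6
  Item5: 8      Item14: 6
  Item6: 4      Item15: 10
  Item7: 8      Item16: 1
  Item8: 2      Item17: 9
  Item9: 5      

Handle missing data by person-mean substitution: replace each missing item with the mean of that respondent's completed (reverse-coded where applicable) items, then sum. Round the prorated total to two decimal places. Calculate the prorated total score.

86.13

Reverse-coded (on a 0–10 scale, reversed = 10 − raw):
  item 1: 10 − 6 = 4
  item 5: 10 − 8 = 2
  item 10: 10 − 8 = 2
Completed scored items (15 of 17): 4, 1, 2, 4, 8, 2, 5, 2, 8, 8, 6, 6, 10, 1, 9; sum = 76.
Person mean = 76 / 15 ≈ 5.0667
Prorated total = (76 / 15) × 17 = 86.13 (to 2 dp)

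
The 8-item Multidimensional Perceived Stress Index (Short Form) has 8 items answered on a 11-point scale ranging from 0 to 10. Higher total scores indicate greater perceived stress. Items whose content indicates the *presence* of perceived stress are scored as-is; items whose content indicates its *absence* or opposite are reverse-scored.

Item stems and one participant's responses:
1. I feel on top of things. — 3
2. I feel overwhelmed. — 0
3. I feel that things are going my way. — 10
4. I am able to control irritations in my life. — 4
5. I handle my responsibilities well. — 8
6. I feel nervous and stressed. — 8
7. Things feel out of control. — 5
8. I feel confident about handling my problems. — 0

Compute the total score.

Items 1, 3, 4, 5, 8 describe the absence/opposite of perceived stress → reverse-score.
reversed = (0+10) − raw = 10 − raw.
  item 1: 10 − 3 = 7
  item 2: 0
  item 3: 10 − 10 = 0
  item 4: 10 − 4 = 6
  item 5: 10 − 8 = 2
  item 6: 8
  item 7: 5
  item 8: 10 − 0 = 10
Total = 7 + 0 + 0 + 6 + 2 + 8 + 5 + 10 = 38

38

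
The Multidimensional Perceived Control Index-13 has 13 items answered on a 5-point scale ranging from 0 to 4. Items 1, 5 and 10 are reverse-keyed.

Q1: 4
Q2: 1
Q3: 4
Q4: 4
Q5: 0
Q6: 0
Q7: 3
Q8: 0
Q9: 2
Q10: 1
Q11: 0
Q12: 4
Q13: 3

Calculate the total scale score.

Raw sum = 26. Reverse-keyed items: 1, 5, 10; their raw sum = 5.
Each reversal replaces raw with 4 − raw, changing the total by 4 − 2·raw per item.
Total = 26 + 3·4 − 2·5 = 26 + 12 − 10 = 28

28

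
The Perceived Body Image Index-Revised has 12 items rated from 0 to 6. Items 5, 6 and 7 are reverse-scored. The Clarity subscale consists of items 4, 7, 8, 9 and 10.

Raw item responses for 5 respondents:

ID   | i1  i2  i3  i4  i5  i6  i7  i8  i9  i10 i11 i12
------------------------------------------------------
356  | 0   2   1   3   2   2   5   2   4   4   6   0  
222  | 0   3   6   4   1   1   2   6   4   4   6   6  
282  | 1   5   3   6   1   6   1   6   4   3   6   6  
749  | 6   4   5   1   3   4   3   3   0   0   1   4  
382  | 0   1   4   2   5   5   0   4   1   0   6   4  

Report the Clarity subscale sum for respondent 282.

24

Respondent 282 raw: 1, 5, 3, 6, 1, 6, 1, 6, 4, 3, 6, 6.
Clarity items: 4, 7, 8, 9, 10.
Reverse-coded (reversed = (0+6) − raw = 6 − raw):
  item 4: 6
  item 7: 6 − 1 = 5
  item 8: 6
  item 9: 4
  item 10: 3
Sum = 6 + 5 + 6 + 4 + 3 = 24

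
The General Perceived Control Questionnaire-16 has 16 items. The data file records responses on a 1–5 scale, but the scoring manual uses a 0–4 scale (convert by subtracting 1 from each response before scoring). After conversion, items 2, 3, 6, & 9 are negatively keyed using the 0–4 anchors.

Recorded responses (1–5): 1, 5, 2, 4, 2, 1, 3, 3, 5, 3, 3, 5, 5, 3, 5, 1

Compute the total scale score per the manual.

Convert to 0–4: 0, 4, 1, 3, 1, 0, 2, 2, 4, 2, 2, 4, 4, 2, 4, 0
Reverse-coded (reverse-coded value = 4 − response):
  item 2: 4 − 4 = 0
  item 3: 4 − 1 = 3
  item 6: 4 − 0 = 4
  item 9: 4 − 4 = 0
Scored: 0, 0, 3, 3, 1, 4, 2, 2, 0, 2, 2, 4, 4, 2, 4, 0
Total = 33

33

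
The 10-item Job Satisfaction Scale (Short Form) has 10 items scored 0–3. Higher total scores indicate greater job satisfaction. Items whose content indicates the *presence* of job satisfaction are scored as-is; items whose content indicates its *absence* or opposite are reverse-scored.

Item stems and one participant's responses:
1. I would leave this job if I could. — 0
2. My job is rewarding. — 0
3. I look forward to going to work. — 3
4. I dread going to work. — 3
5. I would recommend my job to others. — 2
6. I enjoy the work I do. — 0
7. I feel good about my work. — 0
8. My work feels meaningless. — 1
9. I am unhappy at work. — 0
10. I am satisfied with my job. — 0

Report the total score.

Items 1, 4, 8, 9 describe the absence/opposite of job satisfaction → reverse-score.
reversed = (0+3) − raw = 3 − raw.
  item 1: 3 − 0 = 3
  item 2: 0
  item 3: 3
  item 4: 3 − 3 = 0
  item 5: 2
  item 6: 0
  item 7: 0
  item 8: 3 − 1 = 2
  item 9: 3 − 0 = 3
  item 10: 0
Total = 3 + 0 + 3 + 0 + 2 + 0 + 0 + 2 + 3 + 0 = 13

13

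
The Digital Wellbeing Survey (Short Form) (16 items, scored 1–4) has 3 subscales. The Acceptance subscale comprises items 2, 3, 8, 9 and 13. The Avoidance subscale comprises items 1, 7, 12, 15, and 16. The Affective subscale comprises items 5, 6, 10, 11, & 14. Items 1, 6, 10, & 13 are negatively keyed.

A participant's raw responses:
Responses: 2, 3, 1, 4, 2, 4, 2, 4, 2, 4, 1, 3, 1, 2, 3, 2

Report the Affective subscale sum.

Affective items: 5, 6, 10, 11, 14.
Of these, items 6 & 10 are negatively keyed; on a 1–4 scale, reversed = 5 − raw.
  item 5: 2
  item 6: 5 − 4 = 1
  item 10: 5 − 4 = 1
  item 11: 1
  item 14: 2
Sum = 2 + 1 + 1 + 1 + 2 = 7

7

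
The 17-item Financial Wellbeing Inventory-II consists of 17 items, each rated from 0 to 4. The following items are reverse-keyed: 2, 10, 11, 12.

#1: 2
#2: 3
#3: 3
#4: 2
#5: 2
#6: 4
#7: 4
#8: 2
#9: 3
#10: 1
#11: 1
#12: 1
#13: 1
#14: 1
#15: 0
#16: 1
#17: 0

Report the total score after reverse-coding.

Reversing items 2, 10, 11, and 12 with 4 − raw:
Total = 2 + (4−3) + 3 + 2 + 2 + 4 + 4 + 2 + 3 + (4−1) + (4−1) + (4−1) + 1 + 1 + 0 + 1 + 0
      = 2 + 1 + 3 + 2 + 2 + 4 + 4 + 2 + 3 + 3 + 3 + 3 + 1 + 1 + 0 + 1 + 0 = 35

35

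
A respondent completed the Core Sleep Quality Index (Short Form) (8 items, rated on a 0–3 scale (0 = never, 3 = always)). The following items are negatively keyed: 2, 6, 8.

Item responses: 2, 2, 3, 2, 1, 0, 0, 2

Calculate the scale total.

Reverse-coded items (reversed = (0+3) − raw = 3 − raw):
  item 2: 3 − 2 = 1
  item 6: 3 − 0 = 3
  item 8: 3 − 2 = 1
Scored responses: 2, 1, 3, 2, 1, 3, 0, 1
Total = 2 + 1 + 3 + 2 + 1 + 3 + 0 + 1 = 13

13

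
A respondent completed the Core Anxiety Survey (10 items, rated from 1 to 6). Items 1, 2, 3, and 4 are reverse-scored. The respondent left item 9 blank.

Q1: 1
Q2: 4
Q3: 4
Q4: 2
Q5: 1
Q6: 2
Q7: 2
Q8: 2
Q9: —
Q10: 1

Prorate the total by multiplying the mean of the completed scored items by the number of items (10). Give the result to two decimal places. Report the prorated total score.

Reverse-coded (on a 1–6 scale, reversed = 7 − raw):
  item 1: 7 − 1 = 6
  item 2: 7 − 4 = 3
  item 3: 7 − 4 = 3
  item 4: 7 − 2 = 5
Completed scored items (9 of 10): 6, 3, 3, 5, 1, 2, 2, 2, 1; sum = 25.
Person mean = 25 / 9 ≈ 2.7778
Prorated total = (25 / 9) × 10 = 27.78 (to 2 dp)

27.78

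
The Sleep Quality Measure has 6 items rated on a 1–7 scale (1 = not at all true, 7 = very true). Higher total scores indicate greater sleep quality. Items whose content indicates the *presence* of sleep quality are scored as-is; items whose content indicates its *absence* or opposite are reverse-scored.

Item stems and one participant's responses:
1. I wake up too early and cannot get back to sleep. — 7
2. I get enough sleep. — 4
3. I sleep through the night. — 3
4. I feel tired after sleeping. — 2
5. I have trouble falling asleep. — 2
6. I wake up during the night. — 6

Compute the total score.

22

Items 1, 4, 5, 6 describe the absence/opposite of sleep quality → reverse-score.
on a 1–7 scale, reversed = 8 − raw.
  item 1: 8 − 7 = 1
  item 2: 4
  item 3: 3
  item 4: 8 − 2 = 6
  item 5: 8 − 2 = 6
  item 6: 8 − 6 = 2
Total = 1 + 4 + 3 + 6 + 6 + 2 = 22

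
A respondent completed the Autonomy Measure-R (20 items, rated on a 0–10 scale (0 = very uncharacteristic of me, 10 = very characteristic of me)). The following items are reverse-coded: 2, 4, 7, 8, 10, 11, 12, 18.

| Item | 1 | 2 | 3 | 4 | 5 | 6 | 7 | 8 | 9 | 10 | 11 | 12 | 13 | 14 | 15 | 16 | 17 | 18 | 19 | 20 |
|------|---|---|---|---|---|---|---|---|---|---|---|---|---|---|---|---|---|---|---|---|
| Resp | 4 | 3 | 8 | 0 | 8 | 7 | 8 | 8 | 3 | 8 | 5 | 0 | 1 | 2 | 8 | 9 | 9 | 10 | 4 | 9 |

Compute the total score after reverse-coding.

Apply reverse scoring (reverse-coded value = 10 − response):
  item 2: 10 − 3 = 7
  item 4: 10 − 0 = 10
  item 7: 10 − 8 = 2
  item 8: 10 − 8 = 2
  item 10: 10 − 8 = 2
  item 11: 10 − 5 = 5
  item 12: 10 − 0 = 10
  item 18: 10 − 10 = 0
Scored items: 4, 7, 8, 10, 8, 7, 2, 2, 3, 2, 5, 10, 1, 2, 8, 9, 9, 0, 4, 9
Total = 4 + 7 + 8 + 10 + 8 + 7 + 2 + 2 + 3 + 2 + 5 + 10 + 1 + 2 + 8 + 9 + 9 + 0 + 4 + 9 = 110

110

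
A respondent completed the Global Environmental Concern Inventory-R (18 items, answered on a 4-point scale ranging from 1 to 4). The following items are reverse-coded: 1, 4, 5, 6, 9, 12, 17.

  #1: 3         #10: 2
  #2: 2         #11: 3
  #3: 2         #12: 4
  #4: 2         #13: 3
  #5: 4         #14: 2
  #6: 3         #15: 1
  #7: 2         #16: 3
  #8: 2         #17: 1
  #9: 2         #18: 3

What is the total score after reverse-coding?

41

Reversing items 1, 4, 5, 6, 9, 12 and 17 with 5 − raw:
Total = (5−3) + 2 + 2 + (5−2) + (5−4) + (5−3) + 2 + 2 + (5−2) + 2 + 3 + (5−4) + 3 + 2 + 1 + 3 + (5−1) + 3
      = 2 + 2 + 2 + 3 + 1 + 2 + 2 + 2 + 3 + 2 + 3 + 1 + 3 + 2 + 1 + 3 + 4 + 3 = 41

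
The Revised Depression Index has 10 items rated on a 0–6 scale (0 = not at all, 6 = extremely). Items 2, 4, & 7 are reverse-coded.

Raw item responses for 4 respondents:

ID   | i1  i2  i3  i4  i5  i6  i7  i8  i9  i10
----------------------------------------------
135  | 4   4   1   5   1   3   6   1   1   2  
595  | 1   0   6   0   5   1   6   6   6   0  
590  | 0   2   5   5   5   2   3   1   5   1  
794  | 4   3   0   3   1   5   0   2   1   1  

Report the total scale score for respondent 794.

26

Respondent 794 raw: 4, 3, 0, 3, 1, 5, 0, 2, 1, 1.
Reverse-coded (reverse-coded value = 6 − response):
  item 1: 4
  item 2: 6 − 3 = 3
  item 3: 0
  item 4: 6 − 3 = 3
  item 5: 1
  item 6: 5
  item 7: 6 − 0 = 6
  item 8: 2
  item 9: 1
  item 10: 1
Sum = 4 + 3 + 0 + 3 + 1 + 5 + 6 + 2 + 1 + 1 = 26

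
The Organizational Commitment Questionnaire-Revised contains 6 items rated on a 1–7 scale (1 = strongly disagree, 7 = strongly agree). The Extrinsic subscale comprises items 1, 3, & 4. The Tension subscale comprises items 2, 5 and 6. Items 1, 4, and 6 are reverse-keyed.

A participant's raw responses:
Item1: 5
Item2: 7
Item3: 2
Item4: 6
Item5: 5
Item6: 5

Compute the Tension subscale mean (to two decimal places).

Tension items: 2, 5, 6.
Of these, item 6 is reverse-keyed; reverse-coded value = 8 − response.
  item 2: 7
  item 5: 5
  item 6: 8 − 5 = 3
Sum = 7 + 5 + 3 = 15
Mean = 15 / 3 = 5.00

5.00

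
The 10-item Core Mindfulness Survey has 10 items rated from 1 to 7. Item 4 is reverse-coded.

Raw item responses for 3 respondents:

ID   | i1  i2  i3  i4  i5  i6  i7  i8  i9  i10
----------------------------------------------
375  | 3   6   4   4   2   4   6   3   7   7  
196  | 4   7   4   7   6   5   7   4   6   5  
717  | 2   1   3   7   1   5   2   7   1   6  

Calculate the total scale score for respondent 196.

49

Respondent 196 raw: 4, 7, 4, 7, 6, 5, 7, 4, 6, 5.
Reverse-coded (on a 1–7 scale, reversed = 8 − raw):
  item 1: 4
  item 2: 7
  item 3: 4
  item 4: 8 − 7 = 1
  item 5: 6
  item 6: 5
  item 7: 7
  item 8: 4
  item 9: 6
  item 10: 5
Sum = 4 + 7 + 4 + 1 + 6 + 5 + 7 + 4 + 6 + 5 = 49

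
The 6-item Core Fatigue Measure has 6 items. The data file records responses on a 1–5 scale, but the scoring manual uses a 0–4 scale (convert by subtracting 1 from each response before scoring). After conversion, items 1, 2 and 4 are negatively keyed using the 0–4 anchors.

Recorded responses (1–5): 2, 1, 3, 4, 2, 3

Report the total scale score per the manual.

13

Convert to 0–4: 1, 0, 2, 3, 1, 2
Reverse-coded (reversed = (0+4) − raw = 4 − raw):
  item 1: 4 − 1 = 3
  item 2: 4 − 0 = 4
  item 4: 4 − 3 = 1
Scored: 3, 4, 2, 1, 1, 2
Total = 13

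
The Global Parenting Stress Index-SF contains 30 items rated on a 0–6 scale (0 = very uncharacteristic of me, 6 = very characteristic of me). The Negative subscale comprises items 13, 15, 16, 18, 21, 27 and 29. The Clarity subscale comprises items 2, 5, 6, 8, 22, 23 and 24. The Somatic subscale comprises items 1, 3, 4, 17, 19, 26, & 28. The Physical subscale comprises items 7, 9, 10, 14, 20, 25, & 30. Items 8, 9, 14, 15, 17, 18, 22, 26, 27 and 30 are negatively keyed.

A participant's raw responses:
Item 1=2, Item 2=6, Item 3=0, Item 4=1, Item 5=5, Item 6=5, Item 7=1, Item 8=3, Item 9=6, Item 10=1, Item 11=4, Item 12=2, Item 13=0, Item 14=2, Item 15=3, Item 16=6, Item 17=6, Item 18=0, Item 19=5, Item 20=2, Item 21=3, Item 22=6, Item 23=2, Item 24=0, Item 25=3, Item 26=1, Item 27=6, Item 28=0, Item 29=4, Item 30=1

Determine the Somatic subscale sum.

13

Somatic items: 1, 3, 4, 17, 19, 26, 28.
Of these, items 17 & 26 are negatively keyed; reverse-coded value = 6 − response.
  item 1: 2
  item 3: 0
  item 4: 1
  item 17: 6 − 6 = 0
  item 19: 5
  item 26: 6 − 1 = 5
  item 28: 0
Sum = 2 + 0 + 1 + 0 + 5 + 5 + 0 = 13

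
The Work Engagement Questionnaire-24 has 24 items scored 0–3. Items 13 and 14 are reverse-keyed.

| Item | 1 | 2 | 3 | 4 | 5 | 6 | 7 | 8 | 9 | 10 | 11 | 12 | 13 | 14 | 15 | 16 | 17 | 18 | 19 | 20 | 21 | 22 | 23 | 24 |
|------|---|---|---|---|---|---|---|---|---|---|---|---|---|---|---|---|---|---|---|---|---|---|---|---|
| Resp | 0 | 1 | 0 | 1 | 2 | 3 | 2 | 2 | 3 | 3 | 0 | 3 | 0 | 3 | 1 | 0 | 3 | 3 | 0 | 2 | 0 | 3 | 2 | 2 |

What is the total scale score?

Reverse-keyed items use 3 − raw:
  item 13: 3 − 0 = 3
  item 14: 3 − 3 = 0
Scored items: 0, 1, 0, 1, 2, 3, 2, 2, 3, 3, 0, 3, 3, 0, 1, 0, 3, 3, 0, 2, 0, 3, 2, 2
Total = 0 + 1 + 0 + 1 + 2 + 3 + 2 + 2 + 3 + 3 + 0 + 3 + 3 + 0 + 1 + 0 + 3 + 3 + 0 + 2 + 0 + 3 + 2 + 2 = 39

39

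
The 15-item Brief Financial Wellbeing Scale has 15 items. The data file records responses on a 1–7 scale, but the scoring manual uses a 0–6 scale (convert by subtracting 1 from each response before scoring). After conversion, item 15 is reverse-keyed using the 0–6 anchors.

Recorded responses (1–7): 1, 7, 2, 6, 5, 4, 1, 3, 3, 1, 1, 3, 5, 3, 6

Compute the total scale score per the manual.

32

Convert to 0–6: 0, 6, 1, 5, 4, 3, 0, 2, 2, 0, 0, 2, 4, 2, 5
Reverse-coded (on a 0–6 scale, reversed = 6 − raw):
  item 15: 6 − 5 = 1
Scored: 0, 6, 1, 5, 4, 3, 0, 2, 2, 0, 0, 2, 4, 2, 1
Total = 32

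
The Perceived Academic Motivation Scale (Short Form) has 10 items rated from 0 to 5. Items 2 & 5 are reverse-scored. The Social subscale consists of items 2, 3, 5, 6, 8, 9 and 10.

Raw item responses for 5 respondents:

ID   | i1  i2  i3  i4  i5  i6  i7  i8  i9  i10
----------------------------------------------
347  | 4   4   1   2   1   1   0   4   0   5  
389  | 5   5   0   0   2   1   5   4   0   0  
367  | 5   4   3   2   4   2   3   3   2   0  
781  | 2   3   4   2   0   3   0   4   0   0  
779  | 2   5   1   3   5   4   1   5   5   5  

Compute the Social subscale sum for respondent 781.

18

Respondent 781 raw: 2, 3, 4, 2, 0, 3, 0, 4, 0, 0.
Social items: 2, 3, 5, 6, 8, 9, 10.
Reverse-coded (reverse-coded value = 5 − response):
  item 2: 5 − 3 = 2
  item 3: 4
  item 5: 5 − 0 = 5
  item 6: 3
  item 8: 4
  item 9: 0
  item 10: 0
Sum = 2 + 4 + 5 + 3 + 4 + 0 + 0 = 18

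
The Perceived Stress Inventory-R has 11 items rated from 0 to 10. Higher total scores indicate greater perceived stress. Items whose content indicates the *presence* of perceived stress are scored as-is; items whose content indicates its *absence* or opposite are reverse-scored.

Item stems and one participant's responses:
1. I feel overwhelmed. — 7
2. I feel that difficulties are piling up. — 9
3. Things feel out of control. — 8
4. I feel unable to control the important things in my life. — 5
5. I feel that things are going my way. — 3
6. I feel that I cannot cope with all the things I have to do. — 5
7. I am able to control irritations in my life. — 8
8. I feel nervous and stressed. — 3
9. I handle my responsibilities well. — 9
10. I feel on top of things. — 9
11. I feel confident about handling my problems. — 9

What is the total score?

Items 5, 7, 9, 10, 11 describe the absence/opposite of perceived stress → reverse-score.
reversed = (0+10) − raw = 10 − raw.
  item 1: 7
  item 2: 9
  item 3: 8
  item 4: 5
  item 5: 10 − 3 = 7
  item 6: 5
  item 7: 10 − 8 = 2
  item 8: 3
  item 9: 10 − 9 = 1
  item 10: 10 − 9 = 1
  item 11: 10 − 9 = 1
Total = 7 + 9 + 8 + 5 + 7 + 5 + 2 + 3 + 1 + 1 + 1 = 49

49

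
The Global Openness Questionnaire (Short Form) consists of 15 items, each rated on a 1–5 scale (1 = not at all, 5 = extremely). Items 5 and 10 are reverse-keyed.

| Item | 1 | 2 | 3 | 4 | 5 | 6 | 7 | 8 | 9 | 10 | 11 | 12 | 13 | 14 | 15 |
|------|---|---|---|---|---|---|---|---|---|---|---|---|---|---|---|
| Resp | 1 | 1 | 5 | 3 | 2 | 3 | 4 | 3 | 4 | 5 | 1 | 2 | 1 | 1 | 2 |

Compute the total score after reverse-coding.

36

Reversing items 5 and 10 with 6 − raw:
Total = 1 + 1 + 5 + 3 + (6−2) + 3 + 4 + 3 + 4 + (6−5) + 1 + 2 + 1 + 1 + 2
      = 1 + 1 + 5 + 3 + 4 + 3 + 4 + 3 + 4 + 1 + 1 + 2 + 1 + 1 + 2 = 36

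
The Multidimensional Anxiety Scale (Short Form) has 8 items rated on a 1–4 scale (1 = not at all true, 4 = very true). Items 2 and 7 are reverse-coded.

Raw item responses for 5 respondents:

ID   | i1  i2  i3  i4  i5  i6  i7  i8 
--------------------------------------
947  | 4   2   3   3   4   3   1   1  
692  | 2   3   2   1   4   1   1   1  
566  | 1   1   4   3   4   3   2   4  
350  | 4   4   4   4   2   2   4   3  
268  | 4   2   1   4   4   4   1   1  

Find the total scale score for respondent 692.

17

Respondent 692 raw: 2, 3, 2, 1, 4, 1, 1, 1.
Reverse-coded (reversed = (1+4) − raw = 5 − raw):
  item 1: 2
  item 2: 5 − 3 = 2
  item 3: 2
  item 4: 1
  item 5: 4
  item 6: 1
  item 7: 5 − 1 = 4
  item 8: 1
Sum = 2 + 2 + 2 + 1 + 4 + 1 + 4 + 1 = 17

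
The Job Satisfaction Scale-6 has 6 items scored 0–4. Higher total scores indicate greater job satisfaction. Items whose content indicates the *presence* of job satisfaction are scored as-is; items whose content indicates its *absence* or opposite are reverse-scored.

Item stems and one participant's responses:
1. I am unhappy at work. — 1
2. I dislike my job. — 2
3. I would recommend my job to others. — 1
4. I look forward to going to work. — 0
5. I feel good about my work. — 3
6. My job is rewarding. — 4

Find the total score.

13

Items 1, 2 describe the absence/opposite of job satisfaction → reverse-score.
reverse-coded value = 4 − response.
  item 1: 4 − 1 = 3
  item 2: 4 − 2 = 2
  item 3: 1
  item 4: 0
  item 5: 3
  item 6: 4
Total = 3 + 2 + 1 + 0 + 3 + 4 = 13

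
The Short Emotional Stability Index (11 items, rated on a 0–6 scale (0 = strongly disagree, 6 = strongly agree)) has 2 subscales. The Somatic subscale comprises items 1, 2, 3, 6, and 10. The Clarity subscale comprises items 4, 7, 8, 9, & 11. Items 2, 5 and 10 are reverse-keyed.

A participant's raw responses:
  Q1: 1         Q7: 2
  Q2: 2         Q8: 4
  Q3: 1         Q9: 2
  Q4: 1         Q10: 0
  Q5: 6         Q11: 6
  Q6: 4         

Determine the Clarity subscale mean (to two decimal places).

Clarity items: 4, 7, 8, 9, 11.
  item 4: 1
  item 7: 2
  item 8: 4
  item 9: 2
  item 11: 6
Sum = 1 + 2 + 4 + 2 + 6 = 15
Mean = 15 / 5 = 3.00

3.00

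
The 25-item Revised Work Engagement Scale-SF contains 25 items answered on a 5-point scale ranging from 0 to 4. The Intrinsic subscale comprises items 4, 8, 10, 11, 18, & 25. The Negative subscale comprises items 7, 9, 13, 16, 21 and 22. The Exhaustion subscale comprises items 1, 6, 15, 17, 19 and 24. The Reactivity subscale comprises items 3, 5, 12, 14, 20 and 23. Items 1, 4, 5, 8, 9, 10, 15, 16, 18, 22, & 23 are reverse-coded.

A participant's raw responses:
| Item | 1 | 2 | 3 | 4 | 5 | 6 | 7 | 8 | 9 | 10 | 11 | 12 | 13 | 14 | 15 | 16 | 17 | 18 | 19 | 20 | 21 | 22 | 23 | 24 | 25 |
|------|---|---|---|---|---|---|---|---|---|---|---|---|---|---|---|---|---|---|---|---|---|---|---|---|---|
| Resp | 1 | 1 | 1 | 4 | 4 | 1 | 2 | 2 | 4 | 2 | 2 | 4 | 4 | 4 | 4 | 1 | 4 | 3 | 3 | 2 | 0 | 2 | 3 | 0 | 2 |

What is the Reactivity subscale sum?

Reactivity items: 3, 5, 12, 14, 20, 23.
Of these, items 5 and 23 are reverse-coded; on a 0–4 scale, reversed = 4 − raw.
  item 3: 1
  item 5: 4 − 4 = 0
  item 12: 4
  item 14: 4
  item 20: 2
  item 23: 4 − 3 = 1
Sum = 1 + 0 + 4 + 4 + 2 + 1 = 12

12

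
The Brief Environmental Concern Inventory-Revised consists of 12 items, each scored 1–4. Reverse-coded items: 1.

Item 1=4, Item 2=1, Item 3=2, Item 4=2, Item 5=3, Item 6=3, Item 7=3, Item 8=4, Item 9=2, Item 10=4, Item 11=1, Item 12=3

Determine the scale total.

Raw sum = 32. Reverse-coded items: 1; their raw sum = 4.
Each reversal replaces raw with 5 − raw, changing the total by 5 − 2·raw per item.
Total = 32 + 1·5 − 2·4 = 32 + 5 − 8 = 29

29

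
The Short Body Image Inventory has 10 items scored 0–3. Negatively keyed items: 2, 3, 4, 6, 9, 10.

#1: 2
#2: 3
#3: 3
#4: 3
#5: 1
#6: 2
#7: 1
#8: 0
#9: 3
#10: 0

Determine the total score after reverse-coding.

Reversing items 2, 3, 4, 6, 9, & 10 with 3 − raw:
Total = 2 + (3−3) + (3−3) + (3−3) + 1 + (3−2) + 1 + 0 + (3−3) + (3−0)
      = 2 + 0 + 0 + 0 + 1 + 1 + 1 + 0 + 0 + 3 = 8

8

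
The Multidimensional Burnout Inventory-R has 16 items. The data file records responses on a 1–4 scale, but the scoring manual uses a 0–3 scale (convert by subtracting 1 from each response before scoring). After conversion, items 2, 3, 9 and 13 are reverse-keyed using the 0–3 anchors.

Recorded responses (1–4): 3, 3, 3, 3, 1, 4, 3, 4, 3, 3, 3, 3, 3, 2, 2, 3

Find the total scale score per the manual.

Convert to 0–3: 2, 2, 2, 2, 0, 3, 2, 3, 2, 2, 2, 2, 2, 1, 1, 2
Reverse-coded (reverse-coded value = 3 − response):
  item 2: 3 − 2 = 1
  item 3: 3 − 2 = 1
  item 9: 3 − 2 = 1
  item 13: 3 − 2 = 1
Scored: 2, 1, 1, 2, 0, 3, 2, 3, 1, 2, 2, 2, 1, 1, 1, 2
Total = 26

26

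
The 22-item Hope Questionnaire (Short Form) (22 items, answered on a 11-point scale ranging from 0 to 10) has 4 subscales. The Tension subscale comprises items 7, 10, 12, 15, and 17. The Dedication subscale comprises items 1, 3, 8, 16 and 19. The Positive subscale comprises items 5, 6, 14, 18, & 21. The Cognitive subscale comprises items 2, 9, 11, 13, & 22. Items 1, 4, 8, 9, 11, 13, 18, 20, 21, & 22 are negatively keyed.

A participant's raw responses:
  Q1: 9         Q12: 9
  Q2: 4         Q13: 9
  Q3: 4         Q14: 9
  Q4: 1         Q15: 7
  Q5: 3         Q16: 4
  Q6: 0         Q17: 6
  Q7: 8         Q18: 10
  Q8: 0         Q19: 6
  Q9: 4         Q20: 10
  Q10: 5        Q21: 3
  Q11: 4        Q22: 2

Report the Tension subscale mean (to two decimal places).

7.00

Tension items: 7, 10, 12, 15, 17.
  item 7: 8
  item 10: 5
  item 12: 9
  item 15: 7
  item 17: 6
Sum = 8 + 5 + 9 + 7 + 6 = 35
Mean = 35 / 5 = 7.00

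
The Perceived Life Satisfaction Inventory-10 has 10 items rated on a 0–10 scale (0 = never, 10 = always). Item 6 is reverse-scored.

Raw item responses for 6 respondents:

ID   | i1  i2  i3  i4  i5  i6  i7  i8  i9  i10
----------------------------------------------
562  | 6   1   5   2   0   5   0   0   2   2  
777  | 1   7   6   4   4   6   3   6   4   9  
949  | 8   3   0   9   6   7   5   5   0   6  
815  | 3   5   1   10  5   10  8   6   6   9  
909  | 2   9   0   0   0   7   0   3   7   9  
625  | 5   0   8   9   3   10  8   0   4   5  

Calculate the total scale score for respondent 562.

Respondent 562 raw: 6, 1, 5, 2, 0, 5, 0, 0, 2, 2.
Reverse-coded (reverse-coded value = 10 − response):
  item 1: 6
  item 2: 1
  item 3: 5
  item 4: 2
  item 5: 0
  item 6: 10 − 5 = 5
  item 7: 0
  item 8: 0
  item 9: 2
  item 10: 2
Sum = 6 + 1 + 5 + 2 + 0 + 5 + 0 + 0 + 2 + 2 = 23

23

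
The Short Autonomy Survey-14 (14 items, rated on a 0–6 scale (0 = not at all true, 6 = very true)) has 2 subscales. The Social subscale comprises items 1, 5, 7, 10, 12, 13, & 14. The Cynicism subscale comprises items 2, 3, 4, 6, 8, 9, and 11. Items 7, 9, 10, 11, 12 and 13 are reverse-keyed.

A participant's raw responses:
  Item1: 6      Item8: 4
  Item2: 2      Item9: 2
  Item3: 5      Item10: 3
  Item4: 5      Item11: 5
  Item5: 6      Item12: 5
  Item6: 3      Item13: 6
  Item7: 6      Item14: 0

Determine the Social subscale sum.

Social items: 1, 5, 7, 10, 12, 13, 14.
Of these, items 7, 10, 12, and 13 are reverse-keyed; reversed = (0+6) − raw = 6 − raw.
  item 1: 6
  item 5: 6
  item 7: 6 − 6 = 0
  item 10: 6 − 3 = 3
  item 12: 6 − 5 = 1
  item 13: 6 − 6 = 0
  item 14: 0
Sum = 6 + 6 + 0 + 3 + 1 + 0 + 0 = 16

16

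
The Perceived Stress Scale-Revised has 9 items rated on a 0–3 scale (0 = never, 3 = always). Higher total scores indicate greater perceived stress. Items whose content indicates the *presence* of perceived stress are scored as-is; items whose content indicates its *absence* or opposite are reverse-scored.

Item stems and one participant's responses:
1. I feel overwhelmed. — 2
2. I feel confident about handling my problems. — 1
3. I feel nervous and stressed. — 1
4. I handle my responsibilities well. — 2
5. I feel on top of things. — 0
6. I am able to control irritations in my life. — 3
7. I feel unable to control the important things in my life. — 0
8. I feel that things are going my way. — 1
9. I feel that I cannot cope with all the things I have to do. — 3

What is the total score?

Items 2, 4, 5, 6, 8 describe the absence/opposite of perceived stress → reverse-score.
reversed = (0+3) − raw = 3 − raw.
  item 1: 2
  item 2: 3 − 1 = 2
  item 3: 1
  item 4: 3 − 2 = 1
  item 5: 3 − 0 = 3
  item 6: 3 − 3 = 0
  item 7: 0
  item 8: 3 − 1 = 2
  item 9: 3
Total = 2 + 2 + 1 + 1 + 3 + 0 + 0 + 2 + 3 = 14

14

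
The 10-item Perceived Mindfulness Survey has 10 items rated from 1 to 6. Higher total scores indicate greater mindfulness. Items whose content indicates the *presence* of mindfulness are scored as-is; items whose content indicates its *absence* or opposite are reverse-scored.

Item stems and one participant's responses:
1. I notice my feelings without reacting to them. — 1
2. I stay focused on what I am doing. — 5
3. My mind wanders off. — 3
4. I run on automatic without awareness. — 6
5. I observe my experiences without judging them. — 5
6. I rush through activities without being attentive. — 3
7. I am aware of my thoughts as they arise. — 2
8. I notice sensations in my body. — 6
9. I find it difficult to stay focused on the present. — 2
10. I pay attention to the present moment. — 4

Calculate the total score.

37

Items 3, 4, 6, 9 describe the absence/opposite of mindfulness → reverse-score.
reverse-coded value = 7 − response.
  item 1: 1
  item 2: 5
  item 3: 7 − 3 = 4
  item 4: 7 − 6 = 1
  item 5: 5
  item 6: 7 − 3 = 4
  item 7: 2
  item 8: 6
  item 9: 7 − 2 = 5
  item 10: 4
Total = 1 + 5 + 4 + 1 + 5 + 4 + 2 + 6 + 5 + 4 = 37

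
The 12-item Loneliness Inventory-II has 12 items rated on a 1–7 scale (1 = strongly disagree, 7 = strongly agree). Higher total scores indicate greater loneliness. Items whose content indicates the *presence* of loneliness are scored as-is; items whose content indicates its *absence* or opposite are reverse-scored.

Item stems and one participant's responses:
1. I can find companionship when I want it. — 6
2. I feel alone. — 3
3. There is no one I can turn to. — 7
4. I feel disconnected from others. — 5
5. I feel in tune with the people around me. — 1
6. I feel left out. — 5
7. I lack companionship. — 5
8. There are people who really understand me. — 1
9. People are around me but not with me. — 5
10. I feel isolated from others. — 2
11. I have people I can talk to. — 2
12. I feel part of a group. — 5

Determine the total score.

57

Items 1, 5, 8, 11, 12 describe the absence/opposite of loneliness → reverse-score.
reverse-coded value = 8 − response.
  item 1: 8 − 6 = 2
  item 2: 3
  item 3: 7
  item 4: 5
  item 5: 8 − 1 = 7
  item 6: 5
  item 7: 5
  item 8: 8 − 1 = 7
  item 9: 5
  item 10: 2
  item 11: 8 − 2 = 6
  item 12: 8 − 5 = 3
Total = 2 + 3 + 7 + 5 + 7 + 5 + 5 + 7 + 5 + 2 + 6 + 3 = 57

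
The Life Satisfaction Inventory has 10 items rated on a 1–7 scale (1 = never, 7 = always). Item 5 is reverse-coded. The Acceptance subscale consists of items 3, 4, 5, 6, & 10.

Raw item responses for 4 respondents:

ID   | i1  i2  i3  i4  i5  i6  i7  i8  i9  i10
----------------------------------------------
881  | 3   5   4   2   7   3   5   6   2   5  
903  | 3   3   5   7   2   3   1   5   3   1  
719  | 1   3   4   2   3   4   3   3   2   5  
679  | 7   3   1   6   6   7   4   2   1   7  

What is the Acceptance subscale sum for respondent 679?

Respondent 679 raw: 7, 3, 1, 6, 6, 7, 4, 2, 1, 7.
Acceptance items: 3, 4, 5, 6, 10.
Reverse-coded (reverse-coded value = 8 − response):
  item 3: 1
  item 4: 6
  item 5: 8 − 6 = 2
  item 6: 7
  item 10: 7
Sum = 1 + 6 + 2 + 7 + 7 = 23

23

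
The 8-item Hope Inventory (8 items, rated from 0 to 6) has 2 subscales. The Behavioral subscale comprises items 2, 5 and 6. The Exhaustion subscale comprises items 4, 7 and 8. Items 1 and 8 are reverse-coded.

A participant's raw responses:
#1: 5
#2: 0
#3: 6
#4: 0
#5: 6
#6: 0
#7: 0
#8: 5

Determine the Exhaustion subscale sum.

1

Exhaustion items: 4, 7, 8.
Of these, item 8 is reverse-coded; reverse-coded value = 6 − response.
  item 4: 0
  item 7: 0
  item 8: 6 − 5 = 1
Sum = 0 + 0 + 1 = 1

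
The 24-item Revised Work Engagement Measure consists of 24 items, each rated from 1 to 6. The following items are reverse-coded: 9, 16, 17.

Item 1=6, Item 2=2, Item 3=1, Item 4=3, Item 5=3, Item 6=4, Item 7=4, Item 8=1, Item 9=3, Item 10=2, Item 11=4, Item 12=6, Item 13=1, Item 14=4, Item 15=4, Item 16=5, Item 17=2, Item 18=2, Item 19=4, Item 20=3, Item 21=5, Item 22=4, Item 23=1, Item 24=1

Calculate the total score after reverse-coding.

76

Apply reverse scoring (reversed = (1+6) − raw = 7 − raw):
  item 9: 7 − 3 = 4
  item 16: 7 − 5 = 2
  item 17: 7 − 2 = 5
Scored items: 6, 2, 1, 3, 3, 4, 4, 1, 4, 2, 4, 6, 1, 4, 4, 2, 5, 2, 4, 3, 5, 4, 1, 1
Total = 6 + 2 + 1 + 3 + 3 + 4 + 4 + 1 + 4 + 2 + 4 + 6 + 1 + 4 + 4 + 2 + 5 + 2 + 4 + 3 + 5 + 4 + 1 + 1 = 76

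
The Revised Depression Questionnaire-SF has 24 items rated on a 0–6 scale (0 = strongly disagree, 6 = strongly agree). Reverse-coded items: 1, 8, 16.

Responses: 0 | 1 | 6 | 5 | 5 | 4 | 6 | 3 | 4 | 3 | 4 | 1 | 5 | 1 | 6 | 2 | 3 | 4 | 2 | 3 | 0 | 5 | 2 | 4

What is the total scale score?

87

Apply reverse scoring (reversed = (0+6) − raw = 6 − raw):
  item 1: 6 − 0 = 6
  item 8: 6 − 3 = 3
  item 16: 6 − 2 = 4
Scored items: 6, 1, 6, 5, 5, 4, 6, 3, 4, 3, 4, 1, 5, 1, 6, 4, 3, 4, 2, 3, 0, 5, 2, 4
Total = 6 + 1 + 6 + 5 + 5 + 4 + 6 + 3 + 4 + 3 + 4 + 1 + 5 + 1 + 6 + 4 + 3 + 4 + 2 + 3 + 0 + 5 + 2 + 4 = 87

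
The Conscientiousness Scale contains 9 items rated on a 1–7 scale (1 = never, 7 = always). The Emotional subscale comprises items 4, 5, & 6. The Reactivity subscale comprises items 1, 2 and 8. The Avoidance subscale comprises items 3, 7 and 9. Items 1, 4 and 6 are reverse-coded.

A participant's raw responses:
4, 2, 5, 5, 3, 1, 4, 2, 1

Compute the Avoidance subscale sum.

10

Avoidance items: 3, 7, 9.
  item 3: 5
  item 7: 4
  item 9: 1
Sum = 5 + 4 + 1 = 10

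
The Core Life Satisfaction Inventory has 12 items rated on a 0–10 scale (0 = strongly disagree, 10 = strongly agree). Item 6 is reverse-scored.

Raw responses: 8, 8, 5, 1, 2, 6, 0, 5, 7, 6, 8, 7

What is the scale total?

Reverse-scored items use 10 − raw:
  item 6: 10 − 6 = 4
After reverse-coding: 8, 8, 5, 1, 2, 4, 0, 5, 7, 6, 8, 7
Total = 8 + 8 + 5 + 1 + 2 + 4 + 0 + 5 + 7 + 6 + 8 + 7 = 61

61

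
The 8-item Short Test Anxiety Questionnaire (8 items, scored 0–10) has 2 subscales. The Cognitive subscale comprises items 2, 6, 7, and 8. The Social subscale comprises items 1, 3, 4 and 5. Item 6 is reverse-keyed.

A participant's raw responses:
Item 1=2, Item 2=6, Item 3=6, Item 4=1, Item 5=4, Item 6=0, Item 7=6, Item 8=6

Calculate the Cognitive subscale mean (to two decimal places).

Cognitive items: 2, 6, 7, 8.
Of these, item 6 is reverse-keyed; reversed = (0+10) − raw = 10 − raw.
  item 2: 6
  item 6: 10 − 0 = 10
  item 7: 6
  item 8: 6
Sum = 6 + 10 + 6 + 6 = 28
Mean = 28 / 4 = 7.00

7.00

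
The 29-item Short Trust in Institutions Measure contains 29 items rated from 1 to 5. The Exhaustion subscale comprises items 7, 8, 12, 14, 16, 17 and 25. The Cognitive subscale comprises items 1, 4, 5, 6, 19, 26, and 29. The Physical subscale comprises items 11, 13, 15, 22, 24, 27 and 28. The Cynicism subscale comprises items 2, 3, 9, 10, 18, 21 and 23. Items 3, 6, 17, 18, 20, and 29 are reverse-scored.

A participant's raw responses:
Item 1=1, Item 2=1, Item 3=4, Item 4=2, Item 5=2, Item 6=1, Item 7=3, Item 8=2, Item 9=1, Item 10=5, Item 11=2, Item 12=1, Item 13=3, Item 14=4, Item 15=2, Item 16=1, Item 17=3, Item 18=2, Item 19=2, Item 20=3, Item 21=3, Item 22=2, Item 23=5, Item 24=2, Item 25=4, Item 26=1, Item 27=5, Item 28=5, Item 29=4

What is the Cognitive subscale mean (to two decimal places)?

Cognitive items: 1, 4, 5, 6, 19, 26, 29.
Of these, items 6 and 29 are reverse-scored; reversed = (1+5) − raw = 6 − raw.
  item 1: 1
  item 4: 2
  item 5: 2
  item 6: 6 − 1 = 5
  item 19: 2
  item 26: 1
  item 29: 6 − 4 = 2
Sum = 1 + 2 + 2 + 5 + 2 + 1 + 2 = 15
Mean = 15 / 7 = 2.14

2.14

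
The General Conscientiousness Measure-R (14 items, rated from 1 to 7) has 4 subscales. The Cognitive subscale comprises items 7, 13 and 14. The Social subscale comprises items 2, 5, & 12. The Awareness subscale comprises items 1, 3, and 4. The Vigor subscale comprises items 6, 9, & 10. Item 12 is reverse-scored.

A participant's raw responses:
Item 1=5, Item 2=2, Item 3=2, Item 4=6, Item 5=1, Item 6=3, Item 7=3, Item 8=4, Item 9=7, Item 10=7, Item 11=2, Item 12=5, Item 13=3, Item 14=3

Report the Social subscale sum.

6

Social items: 2, 5, 12.
Of these, item 12 is reverse-scored; reversed = (1+7) − raw = 8 − raw.
  item 2: 2
  item 5: 1
  item 12: 8 − 5 = 3
Sum = 2 + 1 + 3 = 6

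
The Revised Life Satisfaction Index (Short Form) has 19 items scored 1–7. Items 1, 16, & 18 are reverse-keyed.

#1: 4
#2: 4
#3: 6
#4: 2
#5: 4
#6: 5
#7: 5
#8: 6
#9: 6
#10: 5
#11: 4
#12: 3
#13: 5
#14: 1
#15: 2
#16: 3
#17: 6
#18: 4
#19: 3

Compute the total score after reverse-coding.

80

Reversing items 1, 16 and 18 with 8 − raw:
Total = (8−4) + 4 + 6 + 2 + 4 + 5 + 5 + 6 + 6 + 5 + 4 + 3 + 5 + 1 + 2 + (8−3) + 6 + (8−4) + 3
      = 4 + 4 + 6 + 2 + 4 + 5 + 5 + 6 + 6 + 5 + 4 + 3 + 5 + 1 + 2 + 5 + 6 + 4 + 3 = 80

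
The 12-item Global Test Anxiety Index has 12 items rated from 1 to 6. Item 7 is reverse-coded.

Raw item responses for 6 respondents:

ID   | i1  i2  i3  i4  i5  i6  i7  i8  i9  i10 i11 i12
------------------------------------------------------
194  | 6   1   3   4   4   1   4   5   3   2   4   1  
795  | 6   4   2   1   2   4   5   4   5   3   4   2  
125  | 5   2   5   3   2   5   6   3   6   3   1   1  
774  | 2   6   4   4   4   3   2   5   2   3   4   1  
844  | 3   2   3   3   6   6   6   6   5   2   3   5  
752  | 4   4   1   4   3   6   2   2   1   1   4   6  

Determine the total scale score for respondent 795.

39

Respondent 795 raw: 6, 4, 2, 1, 2, 4, 5, 4, 5, 3, 4, 2.
Reverse-coded (on a 1–6 scale, reversed = 7 − raw):
  item 1: 6
  item 2: 4
  item 3: 2
  item 4: 1
  item 5: 2
  item 6: 4
  item 7: 7 − 5 = 2
  item 8: 4
  item 9: 5
  item 10: 3
  item 11: 4
  item 12: 2
Sum = 6 + 4 + 2 + 1 + 2 + 4 + 2 + 4 + 5 + 3 + 4 + 2 = 39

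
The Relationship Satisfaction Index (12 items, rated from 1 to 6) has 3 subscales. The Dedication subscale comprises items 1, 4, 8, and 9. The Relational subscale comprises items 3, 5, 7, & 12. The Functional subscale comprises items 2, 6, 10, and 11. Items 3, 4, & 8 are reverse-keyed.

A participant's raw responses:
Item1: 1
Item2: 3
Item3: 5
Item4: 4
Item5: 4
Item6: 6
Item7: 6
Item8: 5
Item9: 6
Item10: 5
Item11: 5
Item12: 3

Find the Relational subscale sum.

Relational items: 3, 5, 7, 12.
Of these, item 3 is reverse-keyed; on a 1–6 scale, reversed = 7 − raw.
  item 3: 7 − 5 = 2
  item 5: 4
  item 7: 6
  item 12: 3
Sum = 2 + 4 + 6 + 3 = 15

15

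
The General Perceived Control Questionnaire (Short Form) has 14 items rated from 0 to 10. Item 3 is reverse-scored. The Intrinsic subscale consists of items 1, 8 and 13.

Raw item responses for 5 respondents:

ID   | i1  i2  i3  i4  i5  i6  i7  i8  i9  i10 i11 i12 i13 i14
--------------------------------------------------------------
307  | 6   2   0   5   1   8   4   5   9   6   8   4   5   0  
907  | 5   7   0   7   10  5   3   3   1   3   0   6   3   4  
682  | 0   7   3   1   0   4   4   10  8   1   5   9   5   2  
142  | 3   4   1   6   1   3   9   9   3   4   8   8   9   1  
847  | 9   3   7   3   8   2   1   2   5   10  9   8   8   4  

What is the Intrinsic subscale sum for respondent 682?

15

Respondent 682 raw: 0, 7, 3, 1, 0, 4, 4, 10, 8, 1, 5, 9, 5, 2.
Intrinsic items: 1, 8, 13.
Reverse-coded (reversed = (0+10) − raw = 10 − raw):
  item 1: 0
  item 8: 10
  item 13: 5
Sum = 0 + 10 + 5 = 15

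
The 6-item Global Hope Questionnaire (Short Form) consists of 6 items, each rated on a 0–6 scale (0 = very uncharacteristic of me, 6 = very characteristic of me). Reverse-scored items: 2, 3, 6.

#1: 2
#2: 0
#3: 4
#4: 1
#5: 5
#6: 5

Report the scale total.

17

Reversing items 2, 3, and 6 with 6 − raw:
Total = 2 + (6−0) + (6−4) + 1 + 5 + (6−5)
      = 2 + 6 + 2 + 1 + 5 + 1 = 17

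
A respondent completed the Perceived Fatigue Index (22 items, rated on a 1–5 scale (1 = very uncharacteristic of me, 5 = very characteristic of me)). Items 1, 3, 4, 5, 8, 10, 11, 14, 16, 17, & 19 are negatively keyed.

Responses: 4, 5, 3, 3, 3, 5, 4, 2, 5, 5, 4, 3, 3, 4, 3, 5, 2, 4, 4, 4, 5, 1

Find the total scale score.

69

Negatively keyed items use 6 − raw:
  item 1: 6 − 4 = 2
  item 3: 6 − 3 = 3
  item 4: 6 − 3 = 3
  item 5: 6 − 3 = 3
  item 8: 6 − 2 = 4
  item 10: 6 − 5 = 1
  item 11: 6 − 4 = 2
  item 14: 6 − 4 = 2
  item 16: 6 − 5 = 1
  item 17: 6 − 2 = 4
  item 19: 6 − 4 = 2
After reverse-coding: 2, 5, 3, 3, 3, 5, 4, 4, 5, 1, 2, 3, 3, 2, 3, 1, 4, 4, 2, 4, 5, 1
Total = 2 + 5 + 3 + 3 + 3 + 5 + 4 + 4 + 5 + 1 + 2 + 3 + 3 + 2 + 3 + 1 + 4 + 4 + 2 + 4 + 5 + 1 = 69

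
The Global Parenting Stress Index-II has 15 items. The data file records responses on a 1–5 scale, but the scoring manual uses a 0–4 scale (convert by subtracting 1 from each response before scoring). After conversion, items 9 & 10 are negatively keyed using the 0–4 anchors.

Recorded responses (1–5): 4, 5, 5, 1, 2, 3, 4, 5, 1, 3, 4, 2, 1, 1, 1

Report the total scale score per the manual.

31

Convert to 0–4: 3, 4, 4, 0, 1, 2, 3, 4, 0, 2, 3, 1, 0, 0, 0
Reverse-coded (reverse-coded value = 4 − response):
  item 9: 4 − 0 = 4
  item 10: 4 − 2 = 2
Scored: 3, 4, 4, 0, 1, 2, 3, 4, 4, 2, 3, 1, 0, 0, 0
Total = 31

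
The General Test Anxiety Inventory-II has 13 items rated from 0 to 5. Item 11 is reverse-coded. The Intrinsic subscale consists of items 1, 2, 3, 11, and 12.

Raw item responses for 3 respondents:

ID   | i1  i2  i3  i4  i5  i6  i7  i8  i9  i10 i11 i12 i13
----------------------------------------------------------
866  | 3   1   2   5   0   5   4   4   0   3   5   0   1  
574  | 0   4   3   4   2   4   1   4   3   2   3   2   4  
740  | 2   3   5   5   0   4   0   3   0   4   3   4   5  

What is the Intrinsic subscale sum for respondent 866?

Respondent 866 raw: 3, 1, 2, 5, 0, 5, 4, 4, 0, 3, 5, 0, 1.
Intrinsic items: 1, 2, 3, 11, 12.
Reverse-coded (reverse-coded value = 5 − response):
  item 1: 3
  item 2: 1
  item 3: 2
  item 11: 5 − 5 = 0
  item 12: 0
Sum = 3 + 1 + 2 + 0 + 0 = 6

6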